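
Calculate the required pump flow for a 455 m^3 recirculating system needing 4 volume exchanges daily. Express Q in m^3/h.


Daily recirculation volume = 455 m^3 * 4 = 1820 m^3/day
Flow rate Q = daily volume / 24 h = 1820 / 24 = 75.8333 m^3/h

75.8333 m^3/h


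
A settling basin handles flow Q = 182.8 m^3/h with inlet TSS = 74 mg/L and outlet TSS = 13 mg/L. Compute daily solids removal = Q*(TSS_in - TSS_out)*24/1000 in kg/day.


Concentration drop: TSS_in - TSS_out = 74 - 13 = 61 mg/L
Hourly solids removed = Q * dTSS = 182.8 m^3/h * 61 mg/L = 11150.8 g/h  (m^3/h * mg/L = g/h)
Daily solids removed = 11150.8 * 24 = 267619.2 g/day
Convert g to kg: 267619.2 / 1000 = 267.6192 kg/day

267.6192 kg/day


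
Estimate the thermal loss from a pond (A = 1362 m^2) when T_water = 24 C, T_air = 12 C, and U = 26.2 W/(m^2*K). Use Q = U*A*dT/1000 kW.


Temperature difference dT = 24 - 12 = 12 K
Heat loss (W) = U * A * dT = 26.2 * 1362 * 12 = 428212.8 W
Convert to kW: 428212.8 / 1000 = 428.2128 kW

428.2128 kW


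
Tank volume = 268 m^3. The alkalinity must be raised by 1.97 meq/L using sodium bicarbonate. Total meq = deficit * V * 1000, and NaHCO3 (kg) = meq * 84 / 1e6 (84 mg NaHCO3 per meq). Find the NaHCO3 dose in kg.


Tank volume in L = 268 m^3 * 1000 = 268000 L
Total meq required = 1.97 meq/L * 268000 L = 527960 meq
NaHCO3 mass = 527960 meq * 84 mg/meq / 1e6 = 44.3486 kg

44.3486 kg


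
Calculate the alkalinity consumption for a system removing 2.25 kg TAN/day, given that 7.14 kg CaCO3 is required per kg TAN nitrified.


Alkalinity factor: 7.14 kg CaCO3 consumed per kg TAN nitrified
alk = 2.25 kg TAN * 7.14 = 16.065 kg CaCO3/day

16.065 kg CaCO3/day


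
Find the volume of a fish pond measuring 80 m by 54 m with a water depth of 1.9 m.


Base area = L * W = 80 * 54 = 4320 m^2
Volume = area * depth = 4320 * 1.9 = 8208 m^3

8208 m^3


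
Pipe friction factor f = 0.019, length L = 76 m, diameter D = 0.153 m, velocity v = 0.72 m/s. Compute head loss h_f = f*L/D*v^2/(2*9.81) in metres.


v^2 = 0.72^2 = 0.5184 m^2/s^2
L/D = 76/0.153 = 496.73203
h_f = f*(L/D)*v^2/(2g) = 0.019 * 496.73203 * 0.5184 / 19.62 = 0.249369 m

0.249369 m


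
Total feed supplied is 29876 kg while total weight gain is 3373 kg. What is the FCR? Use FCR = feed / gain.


FCR = feed consumed / weight gained
FCR = 29876 kg / 3373 kg = 8.8574

8.8574


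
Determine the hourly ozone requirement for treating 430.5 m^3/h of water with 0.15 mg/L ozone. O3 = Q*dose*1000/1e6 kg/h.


O3 demand (mg/h) = Q * dose * 1000 = 430.5 * 0.15 * 1000 = 64575 mg/h
Convert mg to kg: 64575 / 1e6 = 0.064575 kg/h

0.064575 kg/h


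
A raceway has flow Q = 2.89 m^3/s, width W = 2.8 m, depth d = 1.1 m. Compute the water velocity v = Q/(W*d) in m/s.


Cross-sectional area = W * d = 2.8 * 1.1 = 3.08 m^2
Velocity = Q / A = 2.89 / 3.08 = 0.938312 m/s

0.938312 m/s


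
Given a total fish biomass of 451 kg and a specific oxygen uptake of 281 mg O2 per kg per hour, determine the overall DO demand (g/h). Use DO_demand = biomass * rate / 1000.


Total O2 consumption (mg/h) = 451 kg * 281 mg/(kg*h) = 126731 mg/h
Convert to g/h: 126731 / 1000 = 126.731 g/h

126.731 g/h


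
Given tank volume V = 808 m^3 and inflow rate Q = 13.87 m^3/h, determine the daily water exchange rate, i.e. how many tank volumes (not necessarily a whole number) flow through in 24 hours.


Daily flow volume = 13.87 m^3/h * 24 h = 332.88 m^3/day
Exchanges = daily flow / tank volume = 332.88 / 808 = 0.41198 exchanges/day

0.41198 exchanges/day


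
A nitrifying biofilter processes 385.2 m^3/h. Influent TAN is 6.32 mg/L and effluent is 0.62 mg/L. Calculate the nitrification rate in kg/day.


Concentration drop: TAN_in - TAN_out = 6.32 - 0.62 = 5.7 mg/L
Hourly TAN removed = Q * dTAN = 385.2 m^3/h * 5.7 mg/L = 2195.64 g/h  (m^3/h * mg/L = g/h)
Daily TAN removed = 2195.64 * 24 = 52695.36 g/day
Convert to kg/day: 52695.36 / 1000 = 52.69536 kg/day

52.69536 kg/day


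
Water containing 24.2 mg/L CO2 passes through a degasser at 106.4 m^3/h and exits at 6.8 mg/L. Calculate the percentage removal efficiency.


CO2_out / CO2_in = 6.8 / 24.2 = 0.28099174
Fraction remaining = 0.28099174
efficiency = (1 - 0.28099174) * 100 = 71.9008 %

71.9008 %


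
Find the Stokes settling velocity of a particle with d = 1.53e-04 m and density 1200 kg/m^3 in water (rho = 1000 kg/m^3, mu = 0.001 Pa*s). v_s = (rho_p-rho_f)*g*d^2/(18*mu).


Density difference: rho_p - rho_f = 1200 - 1000 = 200 kg/m^3
d^2 = (1.53e-04)^2 = 2.3409e-08 m^2
Numerator = (rho_p - rho_f) * g * d^2 = 200 * 9.81 * 2.3409e-08 = 4.5928458e-05
Denominator = 18 * mu = 18 * 0.001 = 0.018
v_s = 4.5928458e-05 / 0.018 = 0.00255158 m/s
Check: Re = rho_f * v_s * d / mu = 1000 * 0.00255158 * 1.53e-04 / 0.001 = 0.39 < 1, so Stokes' law applies.

0.00255158 m/s


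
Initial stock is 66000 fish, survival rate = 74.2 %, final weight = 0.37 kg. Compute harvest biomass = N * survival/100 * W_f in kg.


Survivors = 66000 * 74.2/100 = 48972 fish
Harvest biomass = survivors * W_f = 48972 * 0.37 = 18119.64 kg

18119.64 kg


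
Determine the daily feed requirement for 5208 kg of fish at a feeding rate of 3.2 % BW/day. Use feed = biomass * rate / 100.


Feeding rate fraction = 3.2% / 100 = 0.032
Daily feed = 5208 kg * 0.032 = 166.656 kg/day

166.656 kg/day


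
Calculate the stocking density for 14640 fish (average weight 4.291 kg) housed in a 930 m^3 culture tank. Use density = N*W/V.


Total biomass = 14640 fish * 4.291 kg = 62820.24 kg
Density = total biomass / volume = 62820.24 / 930 = 67.5486 kg/m^3

67.5486 kg/m^3


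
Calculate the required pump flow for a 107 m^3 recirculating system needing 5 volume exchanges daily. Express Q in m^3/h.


Daily recirculation volume = 107 m^3 * 5 = 535 m^3/day
Flow rate Q = daily volume / 24 h = 535 / 24 = 22.2917 m^3/h

22.2917 m^3/h


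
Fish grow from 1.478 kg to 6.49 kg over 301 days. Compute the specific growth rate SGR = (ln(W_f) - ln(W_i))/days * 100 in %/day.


ln(W_f) = ln(6.49) = 1.8702625
ln(W_i) = ln(1.478) = 0.39068982
ln(W_f) - ln(W_i) = 1.8702625 - 0.39068982 = 1.4795727
SGR = 1.4795727 / 301 * 100 = 0.491552 %/day

0.491552 %/day


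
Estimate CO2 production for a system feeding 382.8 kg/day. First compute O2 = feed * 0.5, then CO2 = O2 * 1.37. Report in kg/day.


O2 = 382.8 * 0.5 = 191.4
CO2 = 191.4 * 1.37 = 262.218

262.218 kg/day


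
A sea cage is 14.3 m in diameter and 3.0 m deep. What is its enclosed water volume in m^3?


r = d/2 = 14.3/2 = 7.15 m
Base area = pi*r^2 = pi*7.15^2 = 160.60607 m^2
Volume = 160.60607 * 3.0 = 481.818 m^3

481.818 m^3


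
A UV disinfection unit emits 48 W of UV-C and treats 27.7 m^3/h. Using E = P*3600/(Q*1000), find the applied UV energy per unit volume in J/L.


Energy delivered per hour = 48 W * 3600 s = 172800 J/h
Volume treated per hour = 27.7 m^3/h * 1000 = 27700 L/h
dose = 172800 / 27700 = 6.23827 J/L

6.23827 J/L


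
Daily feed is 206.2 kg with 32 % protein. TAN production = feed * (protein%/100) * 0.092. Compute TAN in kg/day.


Protein in feed = 206.2 * 32/100 = 65.984 kg/day
TAN = protein * 0.092 = 65.984 * 0.092 = 6.070528 kg/day

6.070528 kg/day


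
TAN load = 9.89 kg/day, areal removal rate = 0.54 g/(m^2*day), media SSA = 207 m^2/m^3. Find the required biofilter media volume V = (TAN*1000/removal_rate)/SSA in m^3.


A = 9.89*1000 / 0.54 = 18314.815 m^2
V = 18314.815 / 207 = 88.4774

88.4774 m^3


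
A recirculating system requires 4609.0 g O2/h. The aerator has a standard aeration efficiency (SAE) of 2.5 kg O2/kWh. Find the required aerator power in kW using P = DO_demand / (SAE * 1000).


SAE in g O2/kWh = 2.5 * 1000 = 2500 g/kWh
P = DO_demand / SAE_g = 4609.0 / 2500 = 1.8436 kW

1.8436 kW


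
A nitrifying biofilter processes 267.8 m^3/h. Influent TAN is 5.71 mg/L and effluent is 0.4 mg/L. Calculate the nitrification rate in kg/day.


Concentration drop: TAN_in - TAN_out = 5.71 - 0.4 = 5.31 mg/L
Hourly TAN removed = Q * dTAN = 267.8 m^3/h * 5.31 mg/L = 1422.018 g/h  (m^3/h * mg/L = g/h)
Daily TAN removed = 1422.018 * 24 = 34128.432 g/day
Convert to kg/day: 34128.432 / 1000 = 34.128432 kg/day

34.128432 kg/day


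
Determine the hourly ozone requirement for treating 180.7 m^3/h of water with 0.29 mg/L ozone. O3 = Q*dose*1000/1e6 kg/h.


O3 demand (mg/h) = Q * dose * 1000 = 180.7 * 0.29 * 1000 = 52403 mg/h
Convert mg to kg: 52403 / 1e6 = 0.052403 kg/h

0.052403 kg/h


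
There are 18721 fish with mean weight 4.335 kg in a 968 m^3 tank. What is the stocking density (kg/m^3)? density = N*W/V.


Total biomass = 18721 fish * 4.335 kg = 81155.535 kg
Density = total biomass / volume = 81155.535 / 968 = 83.8384 kg/m^3

83.8384 kg/m^3


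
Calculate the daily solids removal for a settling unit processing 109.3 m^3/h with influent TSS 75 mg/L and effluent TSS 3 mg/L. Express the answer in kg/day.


Concentration drop: TSS_in - TSS_out = 75 - 3 = 72 mg/L
Hourly solids removed = Q * dTSS = 109.3 m^3/h * 72 mg/L = 7869.6 g/h  (m^3/h * mg/L = g/h)
Daily solids removed = 7869.6 * 24 = 188870.4 g/day
Convert g to kg: 188870.4 / 1000 = 188.8704 kg/day

188.8704 kg/day


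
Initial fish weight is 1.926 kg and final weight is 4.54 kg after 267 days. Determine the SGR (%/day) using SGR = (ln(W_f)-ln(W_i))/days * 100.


ln(W_f) = ln(4.54) = 1.512927
ln(W_i) = ln(1.926) = 0.65544531
ln(W_f) - ln(W_i) = 1.512927 - 0.65544531 = 0.85748169
SGR = 0.85748169 / 267 * 100 = 0.321154 %/day

0.321154 %/day


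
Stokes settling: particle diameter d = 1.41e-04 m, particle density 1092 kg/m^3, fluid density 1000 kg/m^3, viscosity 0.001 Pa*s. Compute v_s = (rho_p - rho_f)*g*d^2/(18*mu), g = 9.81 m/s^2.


Density difference: rho_p - rho_f = 1092 - 1000 = 92 kg/m^3
d^2 = (1.41e-04)^2 = 1.9881e-08 m^2
Numerator = (rho_p - rho_f) * g * d^2 = 92 * 9.81 * 1.9881e-08 = 1.7943e-05
Denominator = 18 * mu = 18 * 0.001 = 0.018
v_s = 1.7943e-05 / 0.018 = 9.96833e-04 m/s
Check: Re = rho_f * v_s * d / mu = 1000 * 9.96833e-04 * 1.41e-04 / 0.001 = 0.141 < 1, so Stokes' law applies.

9.96833e-04 m/s


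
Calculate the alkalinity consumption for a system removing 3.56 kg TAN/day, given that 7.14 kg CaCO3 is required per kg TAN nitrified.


Alkalinity factor: 7.14 kg CaCO3 consumed per kg TAN nitrified
alk = 3.56 kg TAN * 7.14 = 25.4184 kg CaCO3/day

25.4184 kg CaCO3/day


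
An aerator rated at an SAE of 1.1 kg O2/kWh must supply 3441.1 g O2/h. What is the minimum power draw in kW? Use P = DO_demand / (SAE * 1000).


SAE in g O2/kWh = 1.1 * 1000 = 1100 g/kWh
P = DO_demand / SAE_g = 3441.1 / 1100 = 3.12827 kW

3.12827 kW


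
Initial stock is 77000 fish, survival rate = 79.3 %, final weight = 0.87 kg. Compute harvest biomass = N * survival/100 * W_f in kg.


Survivors = 77000 * 79.3/100 = 61061 fish
Harvest biomass = survivors * W_f = 61061 * 0.87 = 53123.07 kg

53123.07 kg


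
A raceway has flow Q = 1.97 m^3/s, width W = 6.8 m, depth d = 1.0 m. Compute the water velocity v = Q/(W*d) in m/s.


Cross-sectional area = W * d = 6.8 * 1.0 = 6.8 m^2
Velocity = Q / A = 1.97 / 6.8 = 0.289706 m/s

0.289706 m/s


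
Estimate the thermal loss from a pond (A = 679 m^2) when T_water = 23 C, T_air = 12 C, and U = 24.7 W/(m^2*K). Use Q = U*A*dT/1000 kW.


Temperature difference dT = 23 - 12 = 11 K
Heat loss (W) = U * A * dT = 24.7 * 679 * 11 = 184484.3 W
Convert to kW: 184484.3 / 1000 = 184.4843 kW

184.4843 kW


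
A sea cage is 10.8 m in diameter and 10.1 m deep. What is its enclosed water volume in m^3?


r = d/2 = 10.8/2 = 5.4 m
Base area = pi*r^2 = pi*5.4^2 = 91.608842 m^2
Volume = 91.608842 * 10.1 = 925.249 m^3

925.249 m^3


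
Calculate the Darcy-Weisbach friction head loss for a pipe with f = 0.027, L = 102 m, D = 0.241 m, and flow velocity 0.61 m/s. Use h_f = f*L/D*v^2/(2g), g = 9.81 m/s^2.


v^2 = 0.61^2 = 0.3721 m^2/s^2
L/D = 102/0.241 = 423.23651
h_f = f*(L/D)*v^2/(2g) = 0.027 * 423.23651 * 0.3721 / 19.62 = 0.216724 m

0.216724 m


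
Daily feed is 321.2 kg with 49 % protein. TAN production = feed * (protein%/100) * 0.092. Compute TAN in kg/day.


Protein in feed = 321.2 * 49/100 = 157.388 kg/day
TAN = protein * 0.092 = 157.388 * 0.092 = 14.479696 kg/day

14.479696 kg/day


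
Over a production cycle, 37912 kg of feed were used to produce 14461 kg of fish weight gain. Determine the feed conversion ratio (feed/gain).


FCR = feed consumed / weight gained
FCR = 37912 kg / 14461 kg = 2.62167

2.62167


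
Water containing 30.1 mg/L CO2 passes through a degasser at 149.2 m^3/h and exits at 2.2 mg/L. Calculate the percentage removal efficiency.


CO2_out / CO2_in = 2.2 / 30.1 = 0.073089701
Fraction remaining = 0.073089701
efficiency = (1 - 0.073089701) * 100 = 92.691 %

92.691 %


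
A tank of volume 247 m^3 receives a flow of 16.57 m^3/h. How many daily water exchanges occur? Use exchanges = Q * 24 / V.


Daily flow volume = 16.57 m^3/h * 24 h = 397.68 m^3/day
Exchanges = daily flow / tank volume = 397.68 / 247 = 1.61004 exchanges/day

1.61004 exchanges/day


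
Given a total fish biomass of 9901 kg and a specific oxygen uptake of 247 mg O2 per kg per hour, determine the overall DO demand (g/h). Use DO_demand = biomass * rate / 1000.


Total O2 consumption (mg/h) = 9901 kg * 247 mg/(kg*h) = 2445547 mg/h
Convert to g/h: 2445547 / 1000 = 2445.547 g/h

2445.547 g/h


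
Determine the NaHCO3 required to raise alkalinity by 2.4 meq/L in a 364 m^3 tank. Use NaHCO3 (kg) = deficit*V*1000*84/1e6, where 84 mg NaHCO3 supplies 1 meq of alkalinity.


Tank volume in L = 364 m^3 * 1000 = 364000 L
Total meq required = 2.4 meq/L * 364000 L = 873600 meq
NaHCO3 mass = 873600 meq * 84 mg/meq / 1e6 = 73.3824 kg

73.3824 kg


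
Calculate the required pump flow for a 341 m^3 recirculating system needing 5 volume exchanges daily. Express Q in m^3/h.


Daily recirculation volume = 341 m^3 * 5 = 1705 m^3/day
Flow rate Q = daily volume / 24 h = 1705 / 24 = 71.0417 m^3/h

71.0417 m^3/h


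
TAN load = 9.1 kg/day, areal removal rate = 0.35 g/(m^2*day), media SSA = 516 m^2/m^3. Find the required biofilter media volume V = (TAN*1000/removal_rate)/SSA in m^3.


A = 9.1*1000 / 0.35 = 26000 m^2
V = 26000 / 516 = 50.3876

50.3876 m^3


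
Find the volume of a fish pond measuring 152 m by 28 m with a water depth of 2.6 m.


Base area = L * W = 152 * 28 = 4256 m^2
Volume = area * depth = 4256 * 2.6 = 11065.6 m^3

11065.6 m^3


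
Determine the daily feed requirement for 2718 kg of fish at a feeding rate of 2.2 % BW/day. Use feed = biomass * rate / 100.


Feeding rate fraction = 2.2% / 100 = 0.022
Daily feed = 2718 kg * 0.022 = 59.796 kg/day

59.796 kg/day


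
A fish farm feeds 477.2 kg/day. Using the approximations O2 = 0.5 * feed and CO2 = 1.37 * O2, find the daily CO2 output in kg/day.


O2 = 477.2 * 0.5 = 238.6
CO2 = 238.6 * 1.37 = 326.882

326.882 kg/day


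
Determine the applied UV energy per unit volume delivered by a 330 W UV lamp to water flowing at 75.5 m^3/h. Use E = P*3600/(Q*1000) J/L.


Energy delivered per hour = 330 W * 3600 s = 1188000 J/h
Volume treated per hour = 75.5 m^3/h * 1000 = 75500 L/h
dose = 1188000 / 75500 = 15.7351 J/L

15.7351 J/L


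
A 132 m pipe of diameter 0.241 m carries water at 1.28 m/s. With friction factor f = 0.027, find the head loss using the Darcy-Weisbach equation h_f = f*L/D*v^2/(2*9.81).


v^2 = 1.28^2 = 1.6384 m^2/s^2
L/D = 132/0.241 = 547.71784
h_f = f*(L/D)*v^2/(2g) = 0.027 * 547.71784 * 1.6384 / 19.62 = 1.23493 m

1.23493 m


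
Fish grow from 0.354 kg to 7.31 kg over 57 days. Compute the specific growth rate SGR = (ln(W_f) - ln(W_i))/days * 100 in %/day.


ln(W_f) = ln(7.31) = 1.9892433
ln(W_i) = ln(0.354) = -1.0384584
ln(W_f) - ln(W_i) = 1.9892433 - -1.0384584 = 3.0277017
SGR = 3.0277017 / 57 * 100 = 5.31176 %/day

5.31176 %/day


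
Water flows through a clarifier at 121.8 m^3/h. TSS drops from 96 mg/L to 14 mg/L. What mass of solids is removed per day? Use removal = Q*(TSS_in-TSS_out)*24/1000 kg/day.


Concentration drop: TSS_in - TSS_out = 96 - 14 = 82 mg/L
Hourly solids removed = Q * dTSS = 121.8 m^3/h * 82 mg/L = 9987.6 g/h  (m^3/h * mg/L = g/h)
Daily solids removed = 9987.6 * 24 = 239702.4 g/day
Convert g to kg: 239702.4 / 1000 = 239.7024 kg/day

239.7024 kg/day


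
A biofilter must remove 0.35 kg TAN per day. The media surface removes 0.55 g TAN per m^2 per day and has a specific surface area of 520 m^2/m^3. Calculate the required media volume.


A = 0.35*1000 / 0.55 = 636.36364 m^2
V = 636.36364 / 520 = 1.22378

1.22378 m^3


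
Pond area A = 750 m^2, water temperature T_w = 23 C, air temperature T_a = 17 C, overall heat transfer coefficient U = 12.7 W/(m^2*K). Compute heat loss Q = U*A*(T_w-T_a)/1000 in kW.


Temperature difference dT = 23 - 17 = 6 K
Heat loss (W) = U * A * dT = 12.7 * 750 * 6 = 57150 W
Convert to kW: 57150 / 1000 = 57.15 kW

57.15 kW


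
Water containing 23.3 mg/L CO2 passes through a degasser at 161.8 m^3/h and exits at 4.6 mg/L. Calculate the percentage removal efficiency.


CO2_out / CO2_in = 4.6 / 23.3 = 0.19742489
Fraction remaining = 0.19742489
efficiency = (1 - 0.19742489) * 100 = 80.2575 %

80.2575 %


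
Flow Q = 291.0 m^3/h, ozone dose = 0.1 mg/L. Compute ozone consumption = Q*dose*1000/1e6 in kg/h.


O3 demand (mg/h) = Q * dose * 1000 = 291.0 * 0.1 * 1000 = 29100 mg/h
Convert mg to kg: 29100 / 1e6 = 0.0291 kg/h

0.0291 kg/h


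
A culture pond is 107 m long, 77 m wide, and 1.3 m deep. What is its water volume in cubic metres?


Base area = L * W = 107 * 77 = 8239 m^2
Volume = area * depth = 8239 * 1.3 = 10710.7 m^3

10710.7 m^3


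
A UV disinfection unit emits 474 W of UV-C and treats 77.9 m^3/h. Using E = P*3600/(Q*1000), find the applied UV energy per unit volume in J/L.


Energy delivered per hour = 474 W * 3600 s = 1706400 J/h
Volume treated per hour = 77.9 m^3/h * 1000 = 77900 L/h
dose = 1706400 / 77900 = 21.905 J/L

21.905 J/L


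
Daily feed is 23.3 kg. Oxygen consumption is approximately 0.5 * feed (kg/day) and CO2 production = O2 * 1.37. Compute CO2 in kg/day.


O2 = 23.3 * 0.5 = 11.65
CO2 = 11.65 * 1.37 = 15.9605

15.9605 kg/day


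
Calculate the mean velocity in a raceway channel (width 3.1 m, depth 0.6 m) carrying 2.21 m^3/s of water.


Cross-sectional area = W * d = 3.1 * 0.6 = 1.86 m^2
Velocity = Q / A = 2.21 / 1.86 = 1.18817 m/s

1.18817 m/s


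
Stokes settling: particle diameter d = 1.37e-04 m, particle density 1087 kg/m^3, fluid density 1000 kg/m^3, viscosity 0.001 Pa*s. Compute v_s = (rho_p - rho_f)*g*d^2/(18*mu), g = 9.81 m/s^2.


Density difference: rho_p - rho_f = 1087 - 1000 = 87 kg/m^3
d^2 = (1.37e-04)^2 = 1.8769e-08 m^2
Numerator = (rho_p - rho_f) * g * d^2 = 87 * 9.81 * 1.8769e-08 = 1.6018778e-05
Denominator = 18 * mu = 18 * 0.001 = 0.018
v_s = 1.6018778e-05 / 0.018 = 8.89932e-04 m/s
Check: Re = rho_f * v_s * d / mu = 1000 * 8.89932e-04 * 1.37e-04 / 0.001 = 0.122 < 1, so Stokes' law applies.

8.89932e-04 m/s


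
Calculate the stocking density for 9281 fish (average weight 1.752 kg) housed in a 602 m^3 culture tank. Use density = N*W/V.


Total biomass = 9281 fish * 1.752 kg = 16260.312 kg
Density = total biomass / volume = 16260.312 / 602 = 27.0105 kg/m^3

27.0105 kg/m^3


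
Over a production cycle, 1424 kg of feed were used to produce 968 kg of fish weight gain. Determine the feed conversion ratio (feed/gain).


FCR = feed consumed / weight gained
FCR = 1424 kg / 968 kg = 1.47107

1.47107


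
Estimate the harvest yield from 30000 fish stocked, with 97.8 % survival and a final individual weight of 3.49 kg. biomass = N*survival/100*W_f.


Survivors = 30000 * 97.8/100 = 29340 fish
Harvest biomass = survivors * W_f = 29340 * 3.49 = 102396.6 kg

102396.6 kg


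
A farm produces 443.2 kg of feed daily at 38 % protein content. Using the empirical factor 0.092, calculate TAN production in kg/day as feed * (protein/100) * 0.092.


Protein in feed = 443.2 * 38/100 = 168.416 kg/day
TAN = protein * 0.092 = 168.416 * 0.092 = 15.494272 kg/day

15.494272 kg/day


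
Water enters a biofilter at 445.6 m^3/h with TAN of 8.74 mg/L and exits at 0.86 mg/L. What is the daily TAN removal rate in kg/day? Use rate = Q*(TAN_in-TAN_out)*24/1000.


Concentration drop: TAN_in - TAN_out = 8.74 - 0.86 = 7.88 mg/L
Hourly TAN removed = Q * dTAN = 445.6 m^3/h * 7.88 mg/L = 3511.328 g/h  (m^3/h * mg/L = g/h)
Daily TAN removed = 3511.328 * 24 = 84271.872 g/day
Convert to kg/day: 84271.872 / 1000 = 84.271872 kg/day

84.271872 kg/day


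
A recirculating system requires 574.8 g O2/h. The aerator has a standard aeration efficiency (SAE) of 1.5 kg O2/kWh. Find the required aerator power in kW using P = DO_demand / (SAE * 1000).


SAE in g O2/kWh = 1.5 * 1000 = 1500 g/kWh
P = DO_demand / SAE_g = 574.8 / 1500 = 0.3832 kW

0.3832 kW


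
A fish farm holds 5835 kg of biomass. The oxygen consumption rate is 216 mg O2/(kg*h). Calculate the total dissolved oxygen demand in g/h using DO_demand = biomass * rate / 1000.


Total O2 consumption (mg/h) = 5835 kg * 216 mg/(kg*h) = 1260360 mg/h
Convert to g/h: 1260360 / 1000 = 1260.36 g/h

1260.36 g/h


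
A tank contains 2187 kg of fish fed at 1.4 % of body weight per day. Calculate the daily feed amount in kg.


Feeding rate fraction = 1.4% / 100 = 0.014
Daily feed = 2187 kg * 0.014 = 30.618 kg/day

30.618 kg/day


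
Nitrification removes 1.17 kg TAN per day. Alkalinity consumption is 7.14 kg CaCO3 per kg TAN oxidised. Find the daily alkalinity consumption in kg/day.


Alkalinity factor: 7.14 kg CaCO3 consumed per kg TAN nitrified
alk = 1.17 kg TAN * 7.14 = 8.3538 kg CaCO3/day

8.3538 kg CaCO3/day


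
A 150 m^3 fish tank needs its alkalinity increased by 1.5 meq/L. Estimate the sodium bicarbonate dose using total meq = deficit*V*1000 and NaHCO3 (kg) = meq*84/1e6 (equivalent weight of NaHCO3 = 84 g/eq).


Tank volume in L = 150 m^3 * 1000 = 150000 L
Total meq required = 1.5 meq/L * 150000 L = 225000 meq
NaHCO3 mass = 225000 meq * 84 mg/meq / 1e6 = 18.9 kg

18.9 kg


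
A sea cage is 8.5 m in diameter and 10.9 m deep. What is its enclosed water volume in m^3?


r = d/2 = 8.5/2 = 4.25 m
Base area = pi*r^2 = pi*4.25^2 = 56.745017 m^2
Volume = 56.745017 * 10.9 = 618.521 m^3

618.521 m^3


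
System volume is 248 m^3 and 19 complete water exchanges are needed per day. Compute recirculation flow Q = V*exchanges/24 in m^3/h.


Daily recirculation volume = 248 m^3 * 19 = 4712 m^3/day
Flow rate Q = daily volume / 24 h = 4712 / 24 = 196.333 m^3/h

196.333 m^3/h


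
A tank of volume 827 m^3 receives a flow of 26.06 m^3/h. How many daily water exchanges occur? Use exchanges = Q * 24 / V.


Daily flow volume = 26.06 m^3/h * 24 h = 625.44 m^3/day
Exchanges = daily flow / tank volume = 625.44 / 827 = 0.756276 exchanges/day

0.756276 exchanges/day


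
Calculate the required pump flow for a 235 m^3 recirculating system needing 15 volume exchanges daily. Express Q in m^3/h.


Daily recirculation volume = 235 m^3 * 15 = 3525 m^3/day
Flow rate Q = daily volume / 24 h = 3525 / 24 = 146.875 m^3/h

146.875 m^3/h


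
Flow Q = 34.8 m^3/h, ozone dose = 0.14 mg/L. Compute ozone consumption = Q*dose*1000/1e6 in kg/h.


O3 demand (mg/h) = Q * dose * 1000 = 34.8 * 0.14 * 1000 = 4872 mg/h
Convert mg to kg: 4872 / 1e6 = 0.004872 kg/h

0.004872 kg/h


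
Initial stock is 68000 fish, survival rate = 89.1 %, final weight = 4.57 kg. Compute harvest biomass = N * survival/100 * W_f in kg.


Survivors = 68000 * 89.1/100 = 60588 fish
Harvest biomass = survivors * W_f = 60588 * 4.57 = 276887.16 kg

276887.16 kg


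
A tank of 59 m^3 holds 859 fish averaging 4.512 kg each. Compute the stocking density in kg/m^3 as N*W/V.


Total biomass = 859 fish * 4.512 kg = 3875.808 kg
Density = total biomass / volume = 3875.808 / 59 = 65.6917 kg/m^3

65.6917 kg/m^3


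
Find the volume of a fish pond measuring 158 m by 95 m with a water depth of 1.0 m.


Base area = L * W = 158 * 95 = 15010 m^2
Volume = area * depth = 15010 * 1.0 = 15010 m^3

15010 m^3


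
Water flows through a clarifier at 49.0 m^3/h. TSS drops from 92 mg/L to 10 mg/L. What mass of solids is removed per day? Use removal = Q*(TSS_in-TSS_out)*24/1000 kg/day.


Concentration drop: TSS_in - TSS_out = 92 - 10 = 82 mg/L
Hourly solids removed = Q * dTSS = 49.0 m^3/h * 82 mg/L = 4018 g/h  (m^3/h * mg/L = g/h)
Daily solids removed = 4018 * 24 = 96432 g/day
Convert g to kg: 96432 / 1000 = 96.432 kg/day

96.432 kg/day


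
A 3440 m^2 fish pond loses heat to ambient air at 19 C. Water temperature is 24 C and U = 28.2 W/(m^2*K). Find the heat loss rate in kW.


Temperature difference dT = 24 - 19 = 5 K
Heat loss (W) = U * A * dT = 28.2 * 3440 * 5 = 485040 W
Convert to kW: 485040 / 1000 = 485.04 kW

485.04 kW


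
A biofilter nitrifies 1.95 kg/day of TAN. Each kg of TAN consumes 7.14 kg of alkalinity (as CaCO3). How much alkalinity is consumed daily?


Alkalinity factor: 7.14 kg CaCO3 consumed per kg TAN nitrified
alk = 1.95 kg TAN * 7.14 = 13.923 kg CaCO3/day

13.923 kg CaCO3/day


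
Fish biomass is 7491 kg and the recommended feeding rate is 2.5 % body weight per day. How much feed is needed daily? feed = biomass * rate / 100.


Feeding rate fraction = 2.5% / 100 = 0.025
Daily feed = 7491 kg * 0.025 = 187.275 kg/day

187.275 kg/day


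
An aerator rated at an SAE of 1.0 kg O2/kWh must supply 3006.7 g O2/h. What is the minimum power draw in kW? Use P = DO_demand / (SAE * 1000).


SAE in g O2/kWh = 1.0 * 1000 = 1000 g/kWh
P = DO_demand / SAE_g = 3006.7 / 1000 = 3.0067 kW

3.0067 kW


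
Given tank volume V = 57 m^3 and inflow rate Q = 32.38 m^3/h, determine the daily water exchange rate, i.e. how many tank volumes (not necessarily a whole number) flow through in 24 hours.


Daily flow volume = 32.38 m^3/h * 24 h = 777.12 m^3/day
Exchanges = daily flow / tank volume = 777.12 / 57 = 13.6337 exchanges/day

13.6337 exchanges/day


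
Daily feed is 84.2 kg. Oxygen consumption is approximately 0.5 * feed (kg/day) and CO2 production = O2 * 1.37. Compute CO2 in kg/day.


O2 = 84.2 * 0.5 = 42.1
CO2 = 42.1 * 1.37 = 57.677

57.677 kg/day


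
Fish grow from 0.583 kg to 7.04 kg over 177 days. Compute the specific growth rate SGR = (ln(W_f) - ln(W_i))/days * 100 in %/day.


ln(W_f) = ln(7.04) = 1.9516082
ln(W_i) = ln(0.583) = -0.53956809
ln(W_f) - ln(W_i) = 1.9516082 - -0.53956809 = 2.4911763
SGR = 2.4911763 / 177 * 100 = 1.40744 %/day

1.40744 %/day


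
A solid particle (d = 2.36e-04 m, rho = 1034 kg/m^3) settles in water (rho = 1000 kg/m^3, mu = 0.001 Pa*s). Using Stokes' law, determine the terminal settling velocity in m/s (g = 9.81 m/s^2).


Density difference: rho_p - rho_f = 1034 - 1000 = 34 kg/m^3
d^2 = (2.36e-04)^2 = 5.5696e-08 m^2
Numerator = (rho_p - rho_f) * g * d^2 = 34 * 9.81 * 5.5696e-08 = 1.8576844e-05
Denominator = 18 * mu = 18 * 0.001 = 0.018
v_s = 1.8576844e-05 / 0.018 = 0.00103205 m/s
Check: Re = rho_f * v_s * d / mu = 1000 * 0.00103205 * 2.36e-04 / 0.001 = 0.244 < 1, so Stokes' law applies.

0.00103205 m/s


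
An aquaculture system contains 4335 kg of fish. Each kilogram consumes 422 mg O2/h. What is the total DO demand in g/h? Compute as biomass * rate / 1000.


Total O2 consumption (mg/h) = 4335 kg * 422 mg/(kg*h) = 1829370 mg/h
Convert to g/h: 1829370 / 1000 = 1829.37 g/h

1829.37 g/h


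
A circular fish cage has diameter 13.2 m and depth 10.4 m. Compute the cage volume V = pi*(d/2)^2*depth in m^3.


r = d/2 = 13.2/2 = 6.6 m
Base area = pi*r^2 = pi*6.6^2 = 136.84778 m^2
Volume = 136.84778 * 10.4 = 1423.22 m^3

1423.22 m^3


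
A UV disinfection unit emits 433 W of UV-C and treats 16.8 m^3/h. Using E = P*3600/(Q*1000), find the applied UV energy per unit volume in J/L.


Energy delivered per hour = 433 W * 3600 s = 1558800 J/h
Volume treated per hour = 16.8 m^3/h * 1000 = 16800 L/h
dose = 1558800 / 16800 = 92.7857 J/L

92.7857 J/L


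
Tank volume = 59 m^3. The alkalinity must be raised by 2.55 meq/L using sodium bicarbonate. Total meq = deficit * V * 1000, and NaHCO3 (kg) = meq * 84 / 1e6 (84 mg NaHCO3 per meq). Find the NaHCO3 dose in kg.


Tank volume in L = 59 m^3 * 1000 = 59000 L
Total meq required = 2.55 meq/L * 59000 L = 150450 meq
NaHCO3 mass = 150450 meq * 84 mg/meq / 1e6 = 12.6378 kg

12.6378 kg


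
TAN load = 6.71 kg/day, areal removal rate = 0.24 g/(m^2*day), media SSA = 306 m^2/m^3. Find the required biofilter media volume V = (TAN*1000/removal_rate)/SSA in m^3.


A = 6.71*1000 / 0.24 = 27958.333 m^2
V = 27958.333 / 306 = 91.3671

91.3671 m^3


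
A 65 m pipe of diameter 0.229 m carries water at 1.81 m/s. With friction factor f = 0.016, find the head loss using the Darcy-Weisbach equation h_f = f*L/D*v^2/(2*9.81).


v^2 = 1.81^2 = 3.2761 m^2/s^2
L/D = 65/0.229 = 283.84279
h_f = f*(L/D)*v^2/(2g) = 0.016 * 283.84279 * 3.2761 / 19.62 = 0.758326 m

0.758326 m


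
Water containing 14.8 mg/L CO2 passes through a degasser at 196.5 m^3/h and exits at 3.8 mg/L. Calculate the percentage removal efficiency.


CO2_out / CO2_in = 3.8 / 14.8 = 0.25675676
Fraction remaining = 0.25675676
efficiency = (1 - 0.25675676) * 100 = 74.3243 %

74.3243 %


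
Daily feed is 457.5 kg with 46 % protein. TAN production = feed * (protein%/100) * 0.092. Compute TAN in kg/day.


Protein in feed = 457.5 * 46/100 = 210.45 kg/day
TAN = protein * 0.092 = 210.45 * 0.092 = 19.3614 kg/day

19.3614 kg/day


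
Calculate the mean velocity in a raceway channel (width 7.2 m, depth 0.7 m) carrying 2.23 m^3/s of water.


Cross-sectional area = W * d = 7.2 * 0.7 = 5.04 m^2
Velocity = Q / A = 2.23 / 5.04 = 0.44246 m/s

0.44246 m/s


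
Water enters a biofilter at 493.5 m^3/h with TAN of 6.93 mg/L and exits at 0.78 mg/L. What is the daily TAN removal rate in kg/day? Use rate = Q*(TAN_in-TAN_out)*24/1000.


Concentration drop: TAN_in - TAN_out = 6.93 - 0.78 = 6.15 mg/L
Hourly TAN removed = Q * dTAN = 493.5 m^3/h * 6.15 mg/L = 3035.025 g/h  (m^3/h * mg/L = g/h)
Daily TAN removed = 3035.025 * 24 = 72840.6 g/day
Convert to kg/day: 72840.6 / 1000 = 72.8406 kg/day

72.8406 kg/day


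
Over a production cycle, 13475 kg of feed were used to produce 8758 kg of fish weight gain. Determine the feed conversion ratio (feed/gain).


FCR = feed consumed / weight gained
FCR = 13475 kg / 8758 kg = 1.53859

1.53859


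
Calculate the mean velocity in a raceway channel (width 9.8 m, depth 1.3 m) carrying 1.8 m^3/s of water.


Cross-sectional area = W * d = 9.8 * 1.3 = 12.74 m^2
Velocity = Q / A = 1.8 / 12.74 = 0.141287 m/s

0.141287 m/s


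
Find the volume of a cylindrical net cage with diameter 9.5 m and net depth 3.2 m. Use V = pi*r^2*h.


r = d/2 = 9.5/2 = 4.75 m
Base area = pi*r^2 = pi*4.75^2 = 70.882184 m^2
Volume = 70.882184 * 3.2 = 226.823 m^3

226.823 m^3


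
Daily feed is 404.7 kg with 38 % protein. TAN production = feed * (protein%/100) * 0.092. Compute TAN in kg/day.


Protein in feed = 404.7 * 38/100 = 153.786 kg/day
TAN = protein * 0.092 = 153.786 * 0.092 = 14.148312 kg/day

14.148312 kg/day


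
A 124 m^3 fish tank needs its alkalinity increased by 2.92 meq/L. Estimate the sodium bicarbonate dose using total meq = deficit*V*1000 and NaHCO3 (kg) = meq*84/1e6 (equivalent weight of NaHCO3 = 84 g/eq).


Tank volume in L = 124 m^3 * 1000 = 124000 L
Total meq required = 2.92 meq/L * 124000 L = 362080 meq
NaHCO3 mass = 362080 meq * 84 mg/meq / 1e6 = 30.4147 kg

30.4147 kg


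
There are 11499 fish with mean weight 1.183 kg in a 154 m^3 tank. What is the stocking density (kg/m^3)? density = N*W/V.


Total biomass = 11499 fish * 1.183 kg = 13603.317 kg
Density = total biomass / volume = 13603.317 / 154 = 88.3332 kg/m^3

88.3332 kg/m^3


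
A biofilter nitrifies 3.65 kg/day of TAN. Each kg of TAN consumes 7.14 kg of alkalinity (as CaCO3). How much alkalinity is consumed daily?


Alkalinity factor: 7.14 kg CaCO3 consumed per kg TAN nitrified
alk = 3.65 kg TAN * 7.14 = 26.061 kg CaCO3/day

26.061 kg CaCO3/day


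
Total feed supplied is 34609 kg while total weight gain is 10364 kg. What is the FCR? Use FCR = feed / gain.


FCR = feed consumed / weight gained
FCR = 34609 kg / 10364 kg = 3.33935

3.33935


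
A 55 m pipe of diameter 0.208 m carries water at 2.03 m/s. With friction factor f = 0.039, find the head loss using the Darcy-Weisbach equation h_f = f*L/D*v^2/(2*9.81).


v^2 = 2.03^2 = 4.1209 m^2/s^2
L/D = 55/0.208 = 264.42308
h_f = f*(L/D)*v^2/(2g) = 0.039 * 264.42308 * 4.1209 / 19.62 = 2.16599 m

2.16599 m


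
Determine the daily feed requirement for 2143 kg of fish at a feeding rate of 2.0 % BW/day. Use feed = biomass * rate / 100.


Feeding rate fraction = 2.0% / 100 = 0.02
Daily feed = 2143 kg * 0.02 = 42.86 kg/day

42.86 kg/day


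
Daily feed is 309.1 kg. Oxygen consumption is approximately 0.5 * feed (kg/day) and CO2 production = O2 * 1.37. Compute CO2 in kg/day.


O2 = 309.1 * 0.5 = 154.55
CO2 = 154.55 * 1.37 = 211.7335

211.7335 kg/day


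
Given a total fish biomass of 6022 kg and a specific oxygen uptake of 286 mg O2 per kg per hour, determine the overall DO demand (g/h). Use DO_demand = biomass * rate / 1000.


Total O2 consumption (mg/h) = 6022 kg * 286 mg/(kg*h) = 1722292 mg/h
Convert to g/h: 1722292 / 1000 = 1722.292 g/h

1722.292 g/h


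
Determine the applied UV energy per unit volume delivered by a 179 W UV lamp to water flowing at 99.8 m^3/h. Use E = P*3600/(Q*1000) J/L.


Energy delivered per hour = 179 W * 3600 s = 644400 J/h
Volume treated per hour = 99.8 m^3/h * 1000 = 99800 L/h
dose = 644400 / 99800 = 6.45691 J/L

6.45691 J/L


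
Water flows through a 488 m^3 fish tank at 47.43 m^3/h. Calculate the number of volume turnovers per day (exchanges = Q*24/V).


Daily flow volume = 47.43 m^3/h * 24 h = 1138.32 m^3/day
Exchanges = daily flow / tank volume = 1138.32 / 488 = 2.33262 exchanges/day

2.33262 exchanges/day


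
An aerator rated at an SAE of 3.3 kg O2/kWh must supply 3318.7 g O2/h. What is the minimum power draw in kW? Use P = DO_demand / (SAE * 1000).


SAE in g O2/kWh = 3.3 * 1000 = 3300 g/kWh
P = DO_demand / SAE_g = 3318.7 / 3300 = 1.00567 kW

1.00567 kW


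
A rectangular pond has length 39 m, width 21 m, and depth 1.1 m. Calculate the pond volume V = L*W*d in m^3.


Base area = L * W = 39 * 21 = 819 m^2
Volume = area * depth = 819 * 1.1 = 900.9 m^3

900.9 m^3


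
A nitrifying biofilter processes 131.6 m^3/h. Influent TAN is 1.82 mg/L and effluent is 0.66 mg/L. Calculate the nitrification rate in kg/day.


Concentration drop: TAN_in - TAN_out = 1.82 - 0.66 = 1.16 mg/L
Hourly TAN removed = Q * dTAN = 131.6 m^3/h * 1.16 mg/L = 152.656 g/h  (m^3/h * mg/L = g/h)
Daily TAN removed = 152.656 * 24 = 3663.744 g/day
Convert to kg/day: 3663.744 / 1000 = 3.663744 kg/day

3.663744 kg/day


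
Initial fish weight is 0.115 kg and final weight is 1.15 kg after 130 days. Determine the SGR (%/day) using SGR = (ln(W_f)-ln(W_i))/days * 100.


ln(W_f) = ln(1.15) = 0.13976194
ln(W_i) = ln(0.115) = -2.1628232
ln(W_f) - ln(W_i) = 0.13976194 - -2.1628232 = 2.3025851
SGR = 2.3025851 / 130 * 100 = 1.77122 %/day

1.77122 %/day


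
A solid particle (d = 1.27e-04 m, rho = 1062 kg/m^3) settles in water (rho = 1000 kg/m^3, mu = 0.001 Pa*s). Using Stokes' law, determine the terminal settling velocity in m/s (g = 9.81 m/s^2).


Density difference: rho_p - rho_f = 1062 - 1000 = 62 kg/m^3
d^2 = (1.27e-04)^2 = 1.6129e-08 m^2
Numerator = (rho_p - rho_f) * g * d^2 = 62 * 9.81 * 1.6129e-08 = 9.8099804e-06
Denominator = 18 * mu = 18 * 0.001 = 0.018
v_s = 9.8099804e-06 / 0.018 = 5.44999e-04 m/s
Check: Re = rho_f * v_s * d / mu = 1000 * 5.44999e-04 * 1.27e-04 / 0.001 = 0.0692 < 1, so Stokes' law applies.

5.44999e-04 m/s


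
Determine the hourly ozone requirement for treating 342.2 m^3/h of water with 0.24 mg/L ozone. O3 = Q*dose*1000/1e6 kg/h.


O3 demand (mg/h) = Q * dose * 1000 = 342.2 * 0.24 * 1000 = 82128 mg/h
Convert mg to kg: 82128 / 1e6 = 0.082128 kg/h

0.082128 kg/h


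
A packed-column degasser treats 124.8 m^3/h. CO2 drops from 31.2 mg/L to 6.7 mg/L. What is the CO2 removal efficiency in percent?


CO2_out / CO2_in = 6.7 / 31.2 = 0.21474359
Fraction remaining = 0.21474359
efficiency = (1 - 0.21474359) * 100 = 78.5256 %

78.5256 %


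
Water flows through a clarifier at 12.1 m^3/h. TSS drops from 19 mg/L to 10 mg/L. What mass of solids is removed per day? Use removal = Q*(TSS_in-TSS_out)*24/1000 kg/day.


Concentration drop: TSS_in - TSS_out = 19 - 10 = 9 mg/L
Hourly solids removed = Q * dTSS = 12.1 m^3/h * 9 mg/L = 108.9 g/h  (m^3/h * mg/L = g/h)
Daily solids removed = 108.9 * 24 = 2613.6 g/day
Convert g to kg: 2613.6 / 1000 = 2.6136 kg/day

2.6136 kg/day


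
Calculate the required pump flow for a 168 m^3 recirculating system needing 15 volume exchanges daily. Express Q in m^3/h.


Daily recirculation volume = 168 m^3 * 15 = 2520 m^3/day
Flow rate Q = daily volume / 24 h = 2520 / 24 = 105 m^3/h

105 m^3/h


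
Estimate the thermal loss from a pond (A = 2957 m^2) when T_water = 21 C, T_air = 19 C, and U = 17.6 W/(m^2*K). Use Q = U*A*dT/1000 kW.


Temperature difference dT = 21 - 19 = 2 K
Heat loss (W) = U * A * dT = 17.6 * 2957 * 2 = 104086.4 W
Convert to kW: 104086.4 / 1000 = 104.0864 kW

104.0864 kW


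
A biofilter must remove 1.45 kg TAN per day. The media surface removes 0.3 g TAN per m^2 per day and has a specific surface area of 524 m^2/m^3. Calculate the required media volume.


A = 1.45*1000 / 0.3 = 4833.3333 m^2
V = 4833.3333 / 524 = 9.22392

9.22392 m^3


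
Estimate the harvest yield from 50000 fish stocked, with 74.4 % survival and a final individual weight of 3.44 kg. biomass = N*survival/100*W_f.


Survivors = 50000 * 74.4/100 = 37200 fish
Harvest biomass = survivors * W_f = 37200 * 3.44 = 127968 kg

127968 kg


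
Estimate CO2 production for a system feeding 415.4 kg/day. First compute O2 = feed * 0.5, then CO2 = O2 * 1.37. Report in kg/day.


O2 = 415.4 * 0.5 = 207.7
CO2 = 207.7 * 1.37 = 284.549

284.549 kg/day


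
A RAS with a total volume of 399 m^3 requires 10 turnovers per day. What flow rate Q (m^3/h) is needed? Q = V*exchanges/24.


Daily recirculation volume = 399 m^3 * 10 = 3990 m^3/day
Flow rate Q = daily volume / 24 h = 3990 / 24 = 166.25 m^3/h

166.25 m^3/h


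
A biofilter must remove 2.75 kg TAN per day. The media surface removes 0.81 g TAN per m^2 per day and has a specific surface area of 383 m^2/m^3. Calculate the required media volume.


A = 2.75*1000 / 0.81 = 3395.0617 m^2
V = 3395.0617 / 383 = 8.86439

8.86439 m^3


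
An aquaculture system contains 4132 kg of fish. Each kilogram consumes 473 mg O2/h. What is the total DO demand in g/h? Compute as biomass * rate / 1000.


Total O2 consumption (mg/h) = 4132 kg * 473 mg/(kg*h) = 1954436 mg/h
Convert to g/h: 1954436 / 1000 = 1954.436 g/h

1954.436 g/h


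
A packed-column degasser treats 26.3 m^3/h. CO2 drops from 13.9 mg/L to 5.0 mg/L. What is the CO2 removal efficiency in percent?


CO2_out / CO2_in = 5.0 / 13.9 = 0.35971223
Fraction remaining = 0.35971223
efficiency = (1 - 0.35971223) * 100 = 64.0288 %

64.0288 %


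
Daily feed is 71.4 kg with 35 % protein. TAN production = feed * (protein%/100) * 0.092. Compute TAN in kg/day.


Protein in feed = 71.4 * 35/100 = 24.99 kg/day
TAN = protein * 0.092 = 24.99 * 0.092 = 2.29908 kg/day

2.29908 kg/day


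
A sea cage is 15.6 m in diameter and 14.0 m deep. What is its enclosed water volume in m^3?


r = d/2 = 15.6/2 = 7.8 m
Base area = pi*r^2 = pi*7.8^2 = 191.1345 m^2
Volume = 191.1345 * 14.0 = 2675.88 m^3

2675.88 m^3


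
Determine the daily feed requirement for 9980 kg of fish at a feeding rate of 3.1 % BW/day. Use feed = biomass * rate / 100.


Feeding rate fraction = 3.1% / 100 = 0.031
Daily feed = 9980 kg * 0.031 = 309.38 kg/day

309.38 kg/day
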